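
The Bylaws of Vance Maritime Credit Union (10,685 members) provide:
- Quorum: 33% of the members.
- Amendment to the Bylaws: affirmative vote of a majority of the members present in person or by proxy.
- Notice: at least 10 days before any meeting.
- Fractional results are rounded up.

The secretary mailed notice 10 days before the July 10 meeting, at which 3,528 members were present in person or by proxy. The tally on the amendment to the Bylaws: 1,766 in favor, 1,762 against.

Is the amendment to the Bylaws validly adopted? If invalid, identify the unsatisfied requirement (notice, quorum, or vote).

Notice: 10 days given; 10 required. Satisfied.
Quorum: 33% of 10,685 = 3,526.05, rounded up to 3,527; 3,528 present. Satisfied.
Vote: requires a majority of those present (3,528); a majority of 3528 is 1765, so 1,765 needed; 1,766 in favor. Satisfied.

Valid — all requirements satisfied.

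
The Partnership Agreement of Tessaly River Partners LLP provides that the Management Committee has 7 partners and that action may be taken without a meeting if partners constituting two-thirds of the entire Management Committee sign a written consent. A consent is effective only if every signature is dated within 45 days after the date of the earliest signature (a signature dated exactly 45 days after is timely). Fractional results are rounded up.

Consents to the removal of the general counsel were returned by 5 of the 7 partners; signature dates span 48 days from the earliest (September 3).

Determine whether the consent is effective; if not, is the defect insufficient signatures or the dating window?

Signatures required: two-thirds of 7 — 2/3 of 7 = 4.67, rounded up to 5, so 5 needed; 5 signed. Sufficient.
Dating window: the latest signature is 48 days after the earliest; the limit is 45 days. Outside the window.

Not effective — dating-window requirement not satisfied.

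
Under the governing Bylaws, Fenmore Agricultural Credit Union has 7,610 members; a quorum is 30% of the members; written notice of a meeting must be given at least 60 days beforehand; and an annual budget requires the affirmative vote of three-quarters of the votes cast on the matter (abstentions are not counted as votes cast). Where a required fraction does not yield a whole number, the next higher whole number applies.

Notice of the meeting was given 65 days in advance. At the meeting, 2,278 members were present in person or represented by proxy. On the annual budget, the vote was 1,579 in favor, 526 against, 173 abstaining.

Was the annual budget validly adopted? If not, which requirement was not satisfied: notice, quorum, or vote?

Notice: 65 days given; 60 required. Satisfied.
Quorum: 30% of 7,610 = 2,283; 2,278 present. Not satisfied.
Vote: requires three-fourths of the votes cast (2,278 − 173 abstaining = 2,105); 3/4 of 2105 = 1578.75, rounded up to 1579, so 1,579 needed; 1,579 in favor. Satisfied.

Invalid — quorum requirement not satisfied.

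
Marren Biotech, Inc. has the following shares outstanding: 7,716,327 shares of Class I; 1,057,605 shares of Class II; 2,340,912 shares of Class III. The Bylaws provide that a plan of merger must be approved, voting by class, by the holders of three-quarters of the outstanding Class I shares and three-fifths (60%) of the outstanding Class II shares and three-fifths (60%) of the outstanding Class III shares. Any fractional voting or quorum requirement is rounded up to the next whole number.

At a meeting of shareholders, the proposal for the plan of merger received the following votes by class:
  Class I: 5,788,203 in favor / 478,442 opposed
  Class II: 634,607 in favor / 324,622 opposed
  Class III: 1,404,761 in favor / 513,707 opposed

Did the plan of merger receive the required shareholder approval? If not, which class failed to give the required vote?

Approved — every class gave the required vote.

Class I: 3/4 of 7716327 = 5787245.25, rounded up to 5787246; 5,787,246 required, 5,788,203 in favor — approved.
Class II: 3/5 of 1057605 = 634563; 634,563 required, 634,607 in favor — approved.
Class III: 3/5 of 2340912 = 1404547.20, rounded up to 1404548; 1,404,548 required, 1,404,761 in favor — approved.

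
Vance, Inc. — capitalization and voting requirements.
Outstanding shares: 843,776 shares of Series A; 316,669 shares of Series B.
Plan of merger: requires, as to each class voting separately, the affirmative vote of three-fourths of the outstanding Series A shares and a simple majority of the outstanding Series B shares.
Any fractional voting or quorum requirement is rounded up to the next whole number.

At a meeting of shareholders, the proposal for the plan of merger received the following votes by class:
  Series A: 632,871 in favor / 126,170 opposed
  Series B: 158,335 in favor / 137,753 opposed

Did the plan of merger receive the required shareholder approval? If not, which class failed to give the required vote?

Series A: 3/4 of 843776 = 632832; 632,832 required, 632,871 in favor — approved.
Series B: a majority of 316669 is 158335; 158,335 required, 158,335 in favor — approved.

Approved — every class gave the required vote.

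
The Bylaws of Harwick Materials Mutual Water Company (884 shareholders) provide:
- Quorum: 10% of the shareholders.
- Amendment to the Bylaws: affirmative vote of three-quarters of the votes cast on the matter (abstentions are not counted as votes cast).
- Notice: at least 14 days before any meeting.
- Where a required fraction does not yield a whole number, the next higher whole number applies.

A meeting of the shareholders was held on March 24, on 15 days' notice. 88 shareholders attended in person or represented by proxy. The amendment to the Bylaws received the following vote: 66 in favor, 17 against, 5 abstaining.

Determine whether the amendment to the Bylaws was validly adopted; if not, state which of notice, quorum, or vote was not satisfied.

Invalid — quorum requirement not satisfied.

Notice: 15 days given; 14 required. Satisfied.
Quorum: 10% of 884 = 88.40, rounded up to 89; 88 present. Not satisfied.
Vote: requires three-fourths of the votes cast (88 − 5 abstaining = 83); 3/4 of 83 = 62.25, rounded up to 63, so 63 needed; 66 in favor. Satisfied.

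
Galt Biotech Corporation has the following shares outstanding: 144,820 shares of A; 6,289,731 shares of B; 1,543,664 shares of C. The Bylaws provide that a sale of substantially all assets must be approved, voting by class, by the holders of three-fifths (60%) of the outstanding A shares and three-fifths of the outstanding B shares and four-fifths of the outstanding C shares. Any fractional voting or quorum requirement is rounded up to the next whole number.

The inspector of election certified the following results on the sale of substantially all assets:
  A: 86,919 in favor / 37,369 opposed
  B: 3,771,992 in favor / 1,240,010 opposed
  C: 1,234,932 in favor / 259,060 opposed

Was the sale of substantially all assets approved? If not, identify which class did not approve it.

Not approved — the B shares did not give the required vote.

A: 3/5 of 144820 = 86892; 86,892 required, 86,919 in favor — approved.
B: 3/5 of 6289731 = 3773838.60, rounded up to 3773839; 3,773,839 required, 3,771,992 in favor — not approved.
C: 4/5 of 1543664 = 1234931.20, rounded up to 1234932; 1,234,932 required, 1,234,932 in favor — approved.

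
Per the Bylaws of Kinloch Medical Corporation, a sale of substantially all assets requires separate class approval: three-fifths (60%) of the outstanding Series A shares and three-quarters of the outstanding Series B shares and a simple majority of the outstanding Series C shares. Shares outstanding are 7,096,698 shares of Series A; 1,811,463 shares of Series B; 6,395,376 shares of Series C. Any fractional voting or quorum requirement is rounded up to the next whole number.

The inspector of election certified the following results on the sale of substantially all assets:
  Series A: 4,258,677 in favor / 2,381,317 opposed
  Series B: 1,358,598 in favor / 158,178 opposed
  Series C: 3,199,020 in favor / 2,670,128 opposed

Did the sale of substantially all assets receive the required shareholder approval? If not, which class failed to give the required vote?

Series A: 3/5 of 7096698 = 4258018.80, rounded up to 4258019; 4,258,019 required, 4,258,677 in favor — approved.
Series B: 3/4 of 1811463 = 1358597.25, rounded up to 1358598; 1,358,598 required, 1,358,598 in favor — approved.
Series C: a majority of 6395376 is 3197689; 3,197,689 required, 3,199,020 in favor — approved.

Approved — every class gave the required vote.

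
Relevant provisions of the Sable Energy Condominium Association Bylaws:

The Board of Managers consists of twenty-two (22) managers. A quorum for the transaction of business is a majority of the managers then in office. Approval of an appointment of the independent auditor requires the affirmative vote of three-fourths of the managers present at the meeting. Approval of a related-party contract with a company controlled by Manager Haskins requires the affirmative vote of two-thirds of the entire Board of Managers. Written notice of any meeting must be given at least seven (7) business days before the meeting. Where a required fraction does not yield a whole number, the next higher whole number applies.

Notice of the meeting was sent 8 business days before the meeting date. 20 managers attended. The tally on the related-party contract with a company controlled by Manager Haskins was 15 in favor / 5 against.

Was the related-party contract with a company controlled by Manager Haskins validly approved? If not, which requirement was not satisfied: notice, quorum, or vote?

Valid — all requirements satisfied.

Notice: 8 business days given; 7 required (8 ≥ 7). Satisfied.
Quorum: 20 present; quorum is 12. Satisfied.
Vote: the related-party contract with a company controlled by Manager Haskins requires two-thirds of the entire Board of Managers (22). 2/3 of 22 = 14.67, rounded up to 15, so 15 affirmative votes are needed; 15 voted in favor. Satisfied.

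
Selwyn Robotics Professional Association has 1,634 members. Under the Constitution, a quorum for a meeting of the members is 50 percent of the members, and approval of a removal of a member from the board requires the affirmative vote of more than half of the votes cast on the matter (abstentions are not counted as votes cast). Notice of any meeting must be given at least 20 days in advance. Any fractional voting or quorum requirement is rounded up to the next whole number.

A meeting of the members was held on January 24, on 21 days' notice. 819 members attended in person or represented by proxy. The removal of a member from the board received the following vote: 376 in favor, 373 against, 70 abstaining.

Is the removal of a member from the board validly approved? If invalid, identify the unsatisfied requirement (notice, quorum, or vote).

Notice: 21 days given; 20 required. Satisfied.
Quorum: 50% of 1,634 = 817; 819 present. Satisfied.
Vote: requires a majority of the votes cast (819 − 70 abstaining = 749); a majority of 749 is 375, so 375 needed; 376 in favor. Satisfied.

Valid — all requirements satisfied.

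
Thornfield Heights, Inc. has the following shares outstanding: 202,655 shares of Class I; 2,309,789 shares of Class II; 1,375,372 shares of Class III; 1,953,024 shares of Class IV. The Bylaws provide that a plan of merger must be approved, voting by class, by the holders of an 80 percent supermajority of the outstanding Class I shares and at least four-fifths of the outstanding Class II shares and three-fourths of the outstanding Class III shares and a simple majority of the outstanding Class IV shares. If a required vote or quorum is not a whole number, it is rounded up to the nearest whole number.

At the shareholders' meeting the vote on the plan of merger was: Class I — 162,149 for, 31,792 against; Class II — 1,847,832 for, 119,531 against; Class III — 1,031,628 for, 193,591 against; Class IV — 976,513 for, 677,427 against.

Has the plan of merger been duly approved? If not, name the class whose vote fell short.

Class I: 4/5 of 202655 = 162124; 162,124 required, 162,149 in favor — approved.
Class II: 4/5 of 2309789 = 1847831.20, rounded up to 1847832; 1,847,832 required, 1,847,832 in favor — approved.
Class III: 3/4 of 1375372 = 1031529; 1,031,529 required, 1,031,628 in favor — approved.
Class IV: a majority of 1953024 is 976513; 976,513 required, 976,513 in favor — approved.

Approved — every class gave the required vote.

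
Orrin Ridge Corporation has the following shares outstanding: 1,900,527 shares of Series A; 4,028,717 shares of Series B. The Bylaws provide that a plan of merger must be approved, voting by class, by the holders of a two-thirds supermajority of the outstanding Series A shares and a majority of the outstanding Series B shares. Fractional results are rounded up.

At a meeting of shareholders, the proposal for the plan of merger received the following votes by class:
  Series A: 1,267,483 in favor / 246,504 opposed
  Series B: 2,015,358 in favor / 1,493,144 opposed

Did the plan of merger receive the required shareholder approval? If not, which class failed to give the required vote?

Series A: 2/3 of 1900527 = 1267018; 1,267,018 required, 1,267,483 in favor — approved.
Series B: a majority of 4028717 is 2014359; 2,014,359 required, 2,015,358 in favor — approved.

Approved — every class gave the required vote.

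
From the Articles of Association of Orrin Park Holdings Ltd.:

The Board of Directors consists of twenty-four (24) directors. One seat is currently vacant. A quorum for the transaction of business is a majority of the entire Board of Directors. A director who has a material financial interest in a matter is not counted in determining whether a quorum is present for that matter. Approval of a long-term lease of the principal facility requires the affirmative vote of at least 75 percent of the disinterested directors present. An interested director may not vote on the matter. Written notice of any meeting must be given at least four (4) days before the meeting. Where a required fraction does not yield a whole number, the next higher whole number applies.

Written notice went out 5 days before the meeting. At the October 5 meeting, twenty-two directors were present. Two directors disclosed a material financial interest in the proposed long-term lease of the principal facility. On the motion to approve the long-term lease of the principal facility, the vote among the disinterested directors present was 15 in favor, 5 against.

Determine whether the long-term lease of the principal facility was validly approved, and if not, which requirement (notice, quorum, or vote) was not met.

Valid — all requirements satisfied.

Notice: 5 days given; 4 required (5 ≥ 4). Satisfied.
Quorum: 22 present, but the 2 interested directors do not count, leaving 20. Quorum is 13. Satisfied.
Vote: the long-term lease of the principal facility requires three-fourths of the disinterested directors present (22 − 2 = 20). 3/4 of 20 = 15, so 15 affirmative votes are needed; 15 voted in favor. Satisfied.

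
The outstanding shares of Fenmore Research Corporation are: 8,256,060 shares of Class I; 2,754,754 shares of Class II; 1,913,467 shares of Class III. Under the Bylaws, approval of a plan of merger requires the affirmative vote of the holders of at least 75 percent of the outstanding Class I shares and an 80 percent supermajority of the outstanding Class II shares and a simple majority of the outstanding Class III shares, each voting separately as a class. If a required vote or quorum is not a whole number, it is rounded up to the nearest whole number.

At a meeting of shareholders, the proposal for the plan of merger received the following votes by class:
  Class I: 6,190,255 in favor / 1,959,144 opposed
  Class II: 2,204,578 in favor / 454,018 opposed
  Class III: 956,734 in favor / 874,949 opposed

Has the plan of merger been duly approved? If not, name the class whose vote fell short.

Not approved — the Class I shares did not give the required vote.

Class I: 3/4 of 8256060 = 6192045; 6,192,045 required, 6,190,255 in favor — not approved.
Class II: 4/5 of 2754754 = 2203803.20, rounded up to 2203804; 2,203,804 required, 2,204,578 in favor — approved.
Class III: a majority of 1913467 is 956734; 956,734 required, 956,734 in favor — approved.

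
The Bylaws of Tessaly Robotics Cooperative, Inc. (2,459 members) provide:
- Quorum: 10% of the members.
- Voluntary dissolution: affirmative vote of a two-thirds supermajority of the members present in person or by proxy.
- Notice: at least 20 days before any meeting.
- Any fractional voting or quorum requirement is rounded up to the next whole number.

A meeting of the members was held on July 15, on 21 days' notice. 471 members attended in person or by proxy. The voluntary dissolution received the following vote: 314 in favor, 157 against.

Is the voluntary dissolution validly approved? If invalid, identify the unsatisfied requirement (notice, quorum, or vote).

Valid — all requirements satisfied.

Notice: 21 days given; 20 required. Satisfied.
Quorum: 10% of 2,459 = 245.90, rounded up to 246; 471 present. Satisfied.
Vote: requires two-thirds of those present (471); 2/3 of 471 = 314, so 314 needed; 314 in favor. Satisfied.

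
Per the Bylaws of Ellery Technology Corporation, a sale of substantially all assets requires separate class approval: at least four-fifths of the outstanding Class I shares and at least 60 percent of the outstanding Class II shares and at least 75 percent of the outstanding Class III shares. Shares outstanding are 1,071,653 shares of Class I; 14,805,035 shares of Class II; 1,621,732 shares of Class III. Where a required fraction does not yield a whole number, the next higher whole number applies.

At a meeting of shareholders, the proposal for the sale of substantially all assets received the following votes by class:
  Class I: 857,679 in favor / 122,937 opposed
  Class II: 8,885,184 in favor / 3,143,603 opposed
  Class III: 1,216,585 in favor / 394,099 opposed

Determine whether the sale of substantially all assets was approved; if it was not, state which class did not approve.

Class I: 4/5 of 1071653 = 857322.40, rounded up to 857323; 857,323 required, 857,679 in favor — approved.
Class II: 3/5 of 14805035 = 8883021; 8,883,021 required, 8,885,184 in favor — approved.
Class III: 3/4 of 1621732 = 1216299; 1,216,299 required, 1,216,585 in favor — approved.

Approved — every class gave the required vote.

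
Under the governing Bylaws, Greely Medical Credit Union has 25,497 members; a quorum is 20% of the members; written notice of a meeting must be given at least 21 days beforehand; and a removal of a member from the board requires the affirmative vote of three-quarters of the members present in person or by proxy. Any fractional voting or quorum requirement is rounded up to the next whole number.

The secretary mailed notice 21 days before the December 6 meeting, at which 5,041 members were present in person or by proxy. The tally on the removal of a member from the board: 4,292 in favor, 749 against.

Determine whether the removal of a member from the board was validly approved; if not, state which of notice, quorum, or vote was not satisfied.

Notice: 21 days given; 21 required. Satisfied.
Quorum: 20% of 25,497 = 5,099.40, rounded up to 5,100; 5,041 present. Not satisfied.
Vote: requires three-fourths of those present (5,041); 3/4 of 5041 = 3780.75, rounded up to 3781, so 3,781 needed; 4,292 in favor. Satisfied.

Invalid — quorum requirement not satisfied.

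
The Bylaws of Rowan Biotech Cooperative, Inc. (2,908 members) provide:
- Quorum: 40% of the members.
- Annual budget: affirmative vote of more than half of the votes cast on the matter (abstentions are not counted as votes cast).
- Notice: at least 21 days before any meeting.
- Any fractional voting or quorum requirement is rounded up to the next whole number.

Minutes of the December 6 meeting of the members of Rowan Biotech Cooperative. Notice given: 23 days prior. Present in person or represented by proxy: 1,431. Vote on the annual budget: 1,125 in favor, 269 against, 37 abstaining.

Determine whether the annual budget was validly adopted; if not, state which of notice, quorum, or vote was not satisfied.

Valid — all requirements satisfied.

Notice: 23 days given; 21 required. Satisfied.
Quorum: 40% of 2,908 = 1,163.20, rounded up to 1,164; 1,431 present. Satisfied.
Vote: requires a majority of the votes cast (1,431 − 37 abstaining = 1,394); a majority of 1394 is 698, so 698 needed; 1,125 in favor. Satisfied.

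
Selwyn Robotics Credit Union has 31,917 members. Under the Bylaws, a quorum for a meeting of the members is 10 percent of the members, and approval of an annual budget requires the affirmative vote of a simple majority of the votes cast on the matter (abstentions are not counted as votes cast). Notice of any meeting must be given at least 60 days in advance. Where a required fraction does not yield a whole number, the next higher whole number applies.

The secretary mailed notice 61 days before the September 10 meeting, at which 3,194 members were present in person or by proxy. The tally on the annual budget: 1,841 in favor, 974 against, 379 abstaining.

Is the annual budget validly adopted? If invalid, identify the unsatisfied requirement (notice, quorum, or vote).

Valid — all requirements satisfied.

Notice: 61 days given; 60 required. Satisfied.
Quorum: 10% of 31,917 = 3,191.70, rounded up to 3,192; 3,194 present. Satisfied.
Vote: requires a majority of the votes cast (3,194 − 379 abstaining = 2,815); a majority of 2815 is 1408, so 1,408 needed; 1,841 in favor. Satisfied.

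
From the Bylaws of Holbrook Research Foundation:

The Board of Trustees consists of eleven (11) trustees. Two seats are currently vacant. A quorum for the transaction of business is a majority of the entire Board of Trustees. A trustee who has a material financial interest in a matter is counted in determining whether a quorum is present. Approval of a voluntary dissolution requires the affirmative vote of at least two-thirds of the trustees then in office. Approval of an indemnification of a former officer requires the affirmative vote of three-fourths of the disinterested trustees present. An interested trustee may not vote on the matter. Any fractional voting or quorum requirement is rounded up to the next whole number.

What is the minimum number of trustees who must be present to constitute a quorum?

6

A majority of 11 is 6.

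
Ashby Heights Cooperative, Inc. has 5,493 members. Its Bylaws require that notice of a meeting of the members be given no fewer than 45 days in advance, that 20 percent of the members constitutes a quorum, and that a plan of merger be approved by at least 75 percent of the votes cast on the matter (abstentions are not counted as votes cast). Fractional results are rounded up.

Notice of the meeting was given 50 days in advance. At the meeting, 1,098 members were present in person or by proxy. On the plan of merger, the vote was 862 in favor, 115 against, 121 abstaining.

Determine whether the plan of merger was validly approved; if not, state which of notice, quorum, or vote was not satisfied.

Invalid — quorum requirement not satisfied.

Notice: 50 days given; 45 required. Satisfied.
Quorum: 20% of 5,493 = 1,098.60, rounded up to 1,099; 1,098 present. Not satisfied.
Vote: requires three-fourths of the votes cast (1,098 − 121 abstaining = 977); 3/4 of 977 = 732.75, rounded up to 733, so 733 needed; 862 in favor. Satisfied.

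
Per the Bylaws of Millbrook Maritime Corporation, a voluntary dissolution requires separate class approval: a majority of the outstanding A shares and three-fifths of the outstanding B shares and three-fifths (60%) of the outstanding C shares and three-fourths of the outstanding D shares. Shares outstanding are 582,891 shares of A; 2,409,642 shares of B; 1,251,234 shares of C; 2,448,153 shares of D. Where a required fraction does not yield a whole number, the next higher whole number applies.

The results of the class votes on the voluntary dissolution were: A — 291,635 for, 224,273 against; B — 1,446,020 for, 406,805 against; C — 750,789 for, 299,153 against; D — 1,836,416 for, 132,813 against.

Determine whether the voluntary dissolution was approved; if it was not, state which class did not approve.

A: a majority of 582891 is 291446; 291,446 required, 291,635 in favor — approved.
B: 3/5 of 2409642 = 1445785.20, rounded up to 1445786; 1,445,786 required, 1,446,020 in favor — approved.
C: 3/5 of 1251234 = 750740.40, rounded up to 750741; 750,741 required, 750,789 in favor — approved.
D: 3/4 of 2448153 = 1836114.75, rounded up to 1836115; 1,836,115 required, 1,836,416 in favor — approved.

Approved — every class gave the required vote.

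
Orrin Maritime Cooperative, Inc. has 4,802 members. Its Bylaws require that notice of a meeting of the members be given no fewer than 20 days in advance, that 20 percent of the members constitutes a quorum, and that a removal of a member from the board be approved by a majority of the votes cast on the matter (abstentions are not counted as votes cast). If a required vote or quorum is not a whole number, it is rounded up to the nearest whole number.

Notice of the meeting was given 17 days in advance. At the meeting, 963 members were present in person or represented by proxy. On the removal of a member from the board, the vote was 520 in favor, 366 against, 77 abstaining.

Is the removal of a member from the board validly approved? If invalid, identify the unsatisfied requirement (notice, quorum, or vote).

Notice: 17 days given; 20 required. Not satisfied.
Quorum: 20% of 4,802 = 960.40, rounded up to 961; 963 present. Satisfied.
Vote: requires a majority of the votes cast (963 − 77 abstaining = 886); a majority of 886 is 444, so 444 needed; 520 in favor. Satisfied.

Invalid — notice requirement not satisfied.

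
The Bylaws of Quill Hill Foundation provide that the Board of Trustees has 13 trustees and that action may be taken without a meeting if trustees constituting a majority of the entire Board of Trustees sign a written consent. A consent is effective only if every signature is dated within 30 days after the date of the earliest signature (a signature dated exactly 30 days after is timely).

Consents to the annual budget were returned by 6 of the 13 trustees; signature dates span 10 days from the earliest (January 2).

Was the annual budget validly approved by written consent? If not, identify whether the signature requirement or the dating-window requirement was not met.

Not effective — insufficient signatures.

Signatures required: a majority of 13 — a majority of 13 is 7, so 7 needed; 6 signed. Insufficient.
Dating window: the latest signature is 10 days after the earliest; the limit is 30 days. Within the window.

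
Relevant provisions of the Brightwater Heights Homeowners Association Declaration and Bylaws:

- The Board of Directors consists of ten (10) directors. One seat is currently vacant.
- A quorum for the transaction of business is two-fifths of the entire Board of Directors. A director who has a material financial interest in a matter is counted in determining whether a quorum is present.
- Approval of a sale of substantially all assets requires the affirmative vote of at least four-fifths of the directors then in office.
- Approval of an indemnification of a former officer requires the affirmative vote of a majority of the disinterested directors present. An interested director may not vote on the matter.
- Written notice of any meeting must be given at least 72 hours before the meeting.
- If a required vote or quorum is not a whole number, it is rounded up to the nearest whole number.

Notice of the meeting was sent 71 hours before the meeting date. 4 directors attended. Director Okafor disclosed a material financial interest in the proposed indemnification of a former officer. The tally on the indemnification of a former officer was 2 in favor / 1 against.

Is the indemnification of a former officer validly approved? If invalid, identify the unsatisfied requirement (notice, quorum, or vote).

Invalid — notice requirement not satisfied.

Notice: 71 hours given; 72 required (71 < 72). Not satisfied.
Quorum: 4 present (interested directors count toward quorum); quorum is 4. Satisfied.
Vote: the indemnification of a former officer requires a majority of the disinterested directors present (4 − 1 = 3). A majority of 3 is 2, so 2 affirmative votes are needed; 2 voted in favor. Satisfied.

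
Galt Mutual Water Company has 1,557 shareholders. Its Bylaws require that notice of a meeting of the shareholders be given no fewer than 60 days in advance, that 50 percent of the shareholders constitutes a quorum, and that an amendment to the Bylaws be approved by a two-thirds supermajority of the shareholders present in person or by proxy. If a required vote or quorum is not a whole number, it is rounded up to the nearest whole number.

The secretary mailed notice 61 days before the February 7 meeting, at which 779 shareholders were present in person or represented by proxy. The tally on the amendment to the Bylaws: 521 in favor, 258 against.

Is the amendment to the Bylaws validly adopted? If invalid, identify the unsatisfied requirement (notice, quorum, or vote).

Notice: 61 days given; 60 required. Satisfied.
Quorum: 50% of 1,557 = 778.50, rounded up to 779; 779 present. Satisfied.
Vote: requires two-thirds of those present (779); 2/3 of 779 = 519.33, rounded up to 520, so 520 needed; 521 in favor. Satisfied.

Valid — all requirements satisfied.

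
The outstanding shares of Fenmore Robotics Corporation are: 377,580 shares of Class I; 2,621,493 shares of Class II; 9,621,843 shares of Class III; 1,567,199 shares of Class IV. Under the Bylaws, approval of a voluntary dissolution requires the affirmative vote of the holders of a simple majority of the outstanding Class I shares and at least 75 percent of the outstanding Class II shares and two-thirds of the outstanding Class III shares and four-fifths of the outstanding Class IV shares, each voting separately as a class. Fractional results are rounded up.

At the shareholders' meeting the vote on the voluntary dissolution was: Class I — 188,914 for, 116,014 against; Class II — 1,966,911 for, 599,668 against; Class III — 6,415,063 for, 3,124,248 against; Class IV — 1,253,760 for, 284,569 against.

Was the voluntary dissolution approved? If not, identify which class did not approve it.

Approved — every class gave the required vote.

Class I: a majority of 377580 is 188791; 188,791 required, 188,914 in favor — approved.
Class II: 3/4 of 2621493 = 1966119.75, rounded up to 1966120; 1,966,120 required, 1,966,911 in favor — approved.
Class III: 2/3 of 9621843 = 6414562; 6,414,562 required, 6,415,063 in favor — approved.
Class IV: 4/5 of 1567199 = 1253759.20, rounded up to 1253760; 1,253,760 required, 1,253,760 in favor — approved.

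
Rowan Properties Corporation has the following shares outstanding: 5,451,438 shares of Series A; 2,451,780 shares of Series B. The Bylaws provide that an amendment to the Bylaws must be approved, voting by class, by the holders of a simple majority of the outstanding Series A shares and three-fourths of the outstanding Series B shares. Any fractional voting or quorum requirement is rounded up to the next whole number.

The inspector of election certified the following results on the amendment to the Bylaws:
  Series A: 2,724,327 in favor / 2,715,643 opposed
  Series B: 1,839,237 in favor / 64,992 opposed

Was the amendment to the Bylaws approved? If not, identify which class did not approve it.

Not approved — the Series A shares did not give the required vote.

Series A: a majority of 5451438 is 2725720; 2,725,720 required, 2,724,327 in favor — not approved.
Series B: 3/4 of 2451780 = 1838835; 1,838,835 required, 1,839,237 in favor — approved.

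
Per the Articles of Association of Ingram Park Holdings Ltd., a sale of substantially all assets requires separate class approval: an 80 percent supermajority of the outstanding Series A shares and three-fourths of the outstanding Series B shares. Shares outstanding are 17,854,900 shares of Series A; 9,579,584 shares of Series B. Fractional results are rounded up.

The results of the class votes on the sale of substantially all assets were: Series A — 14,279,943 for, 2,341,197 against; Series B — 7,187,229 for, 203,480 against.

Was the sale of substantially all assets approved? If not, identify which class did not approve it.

Series A: 4/5 of 17854900 = 14283920; 14,283,920 required, 14,279,943 in favor — not approved.
Series B: 3/4 of 9579584 = 7184688; 7,184,688 required, 7,187,229 in favor — approved.

Not approved — the Series A shares did not give the required vote.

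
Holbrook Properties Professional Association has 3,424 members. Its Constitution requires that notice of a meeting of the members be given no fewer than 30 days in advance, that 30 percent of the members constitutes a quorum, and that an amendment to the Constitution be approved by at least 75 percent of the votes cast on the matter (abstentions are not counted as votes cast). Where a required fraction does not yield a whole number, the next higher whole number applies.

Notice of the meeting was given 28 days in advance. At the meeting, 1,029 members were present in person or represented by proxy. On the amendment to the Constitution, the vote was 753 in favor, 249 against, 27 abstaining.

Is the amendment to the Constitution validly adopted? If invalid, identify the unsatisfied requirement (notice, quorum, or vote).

Notice: 28 days given; 30 required. Not satisfied.
Quorum: 30% of 3,424 = 1,027.20, rounded up to 1,028; 1,029 present. Satisfied.
Vote: requires three-fourths of the votes cast (1,029 − 27 abstaining = 1,002); 3/4 of 1002 = 751.50, rounded up to 752, so 752 needed; 753 in favor. Satisfied.

Invalid — notice requirement not satisfied.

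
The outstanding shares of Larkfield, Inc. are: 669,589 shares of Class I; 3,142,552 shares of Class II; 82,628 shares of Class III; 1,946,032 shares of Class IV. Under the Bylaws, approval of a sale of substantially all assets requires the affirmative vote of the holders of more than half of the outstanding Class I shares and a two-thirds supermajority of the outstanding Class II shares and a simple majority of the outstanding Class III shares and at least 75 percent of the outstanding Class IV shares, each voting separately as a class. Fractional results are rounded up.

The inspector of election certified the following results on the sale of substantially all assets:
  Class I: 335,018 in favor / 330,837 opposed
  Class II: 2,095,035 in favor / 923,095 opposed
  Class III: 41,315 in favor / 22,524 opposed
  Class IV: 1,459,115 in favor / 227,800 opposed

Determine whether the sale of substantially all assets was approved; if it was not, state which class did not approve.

Class I: a majority of 669589 is 334795; 334,795 required, 335,018 in favor — approved.
Class II: 2/3 of 3142552 = 2095034.67, rounded up to 2095035; 2,095,035 required, 2,095,035 in favor — approved.
Class III: a majority of 82628 is 41315; 41,315 required, 41,315 in favor — approved.
Class IV: 3/4 of 1946032 = 1459524; 1,459,524 required, 1,459,115 in favor — not approved.

Not approved — the Class IV shares did not give the required vote.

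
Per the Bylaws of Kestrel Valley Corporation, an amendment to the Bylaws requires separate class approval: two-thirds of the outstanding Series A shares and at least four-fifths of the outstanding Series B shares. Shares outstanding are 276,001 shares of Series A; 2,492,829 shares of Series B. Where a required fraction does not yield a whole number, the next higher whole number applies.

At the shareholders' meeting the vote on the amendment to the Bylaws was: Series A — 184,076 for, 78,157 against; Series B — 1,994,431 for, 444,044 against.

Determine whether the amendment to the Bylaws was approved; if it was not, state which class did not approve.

Approved — every class gave the required vote.

Series A: 2/3 of 276001 = 184000.67, rounded up to 184001; 184,001 required, 184,076 in favor — approved.
Series B: 4/5 of 2492829 = 1994263.20, rounded up to 1994264; 1,994,264 required, 1,994,431 in favor — approved.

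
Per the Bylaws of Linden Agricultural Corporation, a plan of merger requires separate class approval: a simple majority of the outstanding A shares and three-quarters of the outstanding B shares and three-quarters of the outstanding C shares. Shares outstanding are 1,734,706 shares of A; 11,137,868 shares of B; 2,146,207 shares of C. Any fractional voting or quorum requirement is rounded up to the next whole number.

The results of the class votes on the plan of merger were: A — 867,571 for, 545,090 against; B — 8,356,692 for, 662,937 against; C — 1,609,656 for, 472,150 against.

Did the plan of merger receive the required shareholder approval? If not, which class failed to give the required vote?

A: a majority of 1734706 is 867354; 867,354 required, 867,571 in favor — approved.
B: 3/4 of 11137868 = 8353401; 8,353,401 required, 8,356,692 in favor — approved.
C: 3/4 of 2146207 = 1609655.25, rounded up to 1609656; 1,609,656 required, 1,609,656 in favor — approved.

Approved — every class gave the required vote.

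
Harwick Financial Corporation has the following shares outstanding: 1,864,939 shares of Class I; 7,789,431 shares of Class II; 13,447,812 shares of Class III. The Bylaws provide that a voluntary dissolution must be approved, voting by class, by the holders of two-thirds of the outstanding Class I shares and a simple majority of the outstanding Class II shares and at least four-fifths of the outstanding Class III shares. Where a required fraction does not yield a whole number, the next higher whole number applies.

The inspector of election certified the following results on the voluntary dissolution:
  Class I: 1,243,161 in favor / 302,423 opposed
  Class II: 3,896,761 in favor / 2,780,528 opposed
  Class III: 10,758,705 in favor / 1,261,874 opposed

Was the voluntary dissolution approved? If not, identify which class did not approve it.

Not approved — the Class I shares did not give the required vote.

Class I: 2/3 of 1864939 = 1243292.67, rounded up to 1243293; 1,243,293 required, 1,243,161 in favor — not approved.
Class II: a majority of 7789431 is 3894716; 3,894,716 required, 3,896,761 in favor — approved.
Class III: 4/5 of 13447812 = 10758249.60, rounded up to 10758250; 10,758,250 required, 10,758,705 in favor — approved.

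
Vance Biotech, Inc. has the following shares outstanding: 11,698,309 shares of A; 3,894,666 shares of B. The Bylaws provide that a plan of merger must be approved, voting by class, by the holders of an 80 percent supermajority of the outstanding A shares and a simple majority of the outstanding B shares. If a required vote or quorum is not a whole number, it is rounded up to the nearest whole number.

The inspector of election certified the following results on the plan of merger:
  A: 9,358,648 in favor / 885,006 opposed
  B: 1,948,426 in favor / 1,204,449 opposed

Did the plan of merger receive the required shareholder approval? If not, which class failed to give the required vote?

A: 4/5 of 11698309 = 9358647.20, rounded up to 9358648; 9,358,648 required, 9,358,648 in favor — approved.
B: a majority of 3894666 is 1947334; 1,947,334 required, 1,948,426 in favor — approved.

Approved — every class gave the required vote.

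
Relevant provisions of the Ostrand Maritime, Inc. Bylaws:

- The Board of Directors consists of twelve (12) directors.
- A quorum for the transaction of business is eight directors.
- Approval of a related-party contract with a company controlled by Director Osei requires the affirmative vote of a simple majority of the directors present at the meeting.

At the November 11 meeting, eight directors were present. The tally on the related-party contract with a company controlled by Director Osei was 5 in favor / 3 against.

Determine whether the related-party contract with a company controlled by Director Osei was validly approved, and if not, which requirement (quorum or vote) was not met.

Quorum: 8 present; quorum is 8. Satisfied.
Vote: the related-party contract with a company controlled by Director Osei requires a majority of the directors present (8). A majority of 8 is 5, so 5 affirmative votes are needed; 5 voted in favor. Satisfied.

Valid — all requirements satisfied.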